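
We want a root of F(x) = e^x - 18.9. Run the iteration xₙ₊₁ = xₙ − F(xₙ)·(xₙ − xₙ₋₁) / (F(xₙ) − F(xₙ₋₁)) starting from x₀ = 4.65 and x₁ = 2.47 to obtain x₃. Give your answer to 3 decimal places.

F(4.65) = 85.68499, F(2.47) = -7.07755
x₂ = 2.47000 − (-7.07755)·(2.47000 − 4.65000) / (-7.07755 − 85.68499) = 2.47000 − (15.42907)/(-92.76254) = 2.63633
F(2.63633) = -4.93815
x₃ = 2.63633 − (-4.93815)·(2.63633 − 2.47000) / (-4.93815 − (-7.07755)) = 2.63633 − (-0.82136)/(2.13940) = 3.02025

3.020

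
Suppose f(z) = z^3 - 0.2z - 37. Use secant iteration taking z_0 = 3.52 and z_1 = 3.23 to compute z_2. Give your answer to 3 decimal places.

f(3.52) = 5.91021, f(3.23) = -3.94773
z_2 = 3.23000 − (-3.94773)·(3.23000 − 3.52000) / (-3.94773 − 5.91021) = 3.23000 − (1.14484)/(-9.85794) = 3.34613

3.346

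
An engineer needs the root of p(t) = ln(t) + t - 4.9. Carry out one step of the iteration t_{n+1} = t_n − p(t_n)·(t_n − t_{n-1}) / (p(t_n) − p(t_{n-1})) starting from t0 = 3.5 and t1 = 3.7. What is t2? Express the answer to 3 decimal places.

p(3.5) = -0.14724, p(3.7) = 0.10833
t2 = 3.70000 − 0.10833·(3.70000 − 3.50000) / (0.10833 − (-0.14724)) = 3.70000 − (0.02167)/(0.25557) = 3.61522

3.615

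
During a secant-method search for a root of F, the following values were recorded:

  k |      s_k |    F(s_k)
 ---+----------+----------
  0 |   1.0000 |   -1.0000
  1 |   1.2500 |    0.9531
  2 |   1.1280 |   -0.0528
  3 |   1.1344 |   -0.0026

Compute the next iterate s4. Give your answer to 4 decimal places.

1.1347

s4 = 1.1344 − (-0.0026)·(1.1344 − 1.1280) / (-0.0026 − (-0.0528))
   = 1.1344 − (-0.000017)/(0.050200) = 1.134731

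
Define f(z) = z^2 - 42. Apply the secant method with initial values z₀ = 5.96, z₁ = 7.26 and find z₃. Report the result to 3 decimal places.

f(5.96) = -6.47840, f(7.26) = 10.70760
z₂ = 7.26000 − 10.70760·(7.26000 − 5.96000) / (10.70760 − (-6.47840)) = 7.26000 − (13.91988)/(17.18600) = 6.45005
f(6.45005) = -0.39691
z₃ = 6.45005 − (-0.39691)·(6.45005 − 7.26000) / (-0.39691 − 10.70760) = 6.45005 − (0.32148)/(-11.10451) = 6.47900

6.479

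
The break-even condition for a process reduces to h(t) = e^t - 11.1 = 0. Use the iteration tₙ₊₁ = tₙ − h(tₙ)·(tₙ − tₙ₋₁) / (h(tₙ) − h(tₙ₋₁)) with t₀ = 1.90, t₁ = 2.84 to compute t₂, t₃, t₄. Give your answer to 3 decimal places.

2.298, 2.385, 2.408

h(1.90) = -4.41411, h(2.84) = 6.01577
t₂ = 2.84000 − 6.01577·(2.84000 − 1.90000) / (6.01577 − (-4.41411)) = 2.84000 − (5.65482)/(10.42987) = 2.29782
h(2.29782) = -1.14749
t₃ = 2.29782 − (-1.14749)·(2.29782 − 2.84000) / (-1.14749 − 6.01577) = 2.29782 − (0.62214)/(-7.16326) = 2.38468
h(2.38468) = -0.24445
t₄ = 2.38468 − (-0.24445)·(2.38468 − 2.29782) / (-0.24445 − (-1.14749)) = 2.38468 − (-0.02123)/(0.90304) = 2.40819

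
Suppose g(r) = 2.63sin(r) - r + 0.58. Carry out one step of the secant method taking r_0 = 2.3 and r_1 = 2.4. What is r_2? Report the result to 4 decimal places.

2.3847

g(2.3) = 0.241205, g(2.4) = -0.043532
r_2 = 2.400000 − (-0.043532)·(2.400000 − 2.300000) / (-0.043532 − 0.241205) = 2.400000 − (-0.004353)/(-0.284737) = 2.384712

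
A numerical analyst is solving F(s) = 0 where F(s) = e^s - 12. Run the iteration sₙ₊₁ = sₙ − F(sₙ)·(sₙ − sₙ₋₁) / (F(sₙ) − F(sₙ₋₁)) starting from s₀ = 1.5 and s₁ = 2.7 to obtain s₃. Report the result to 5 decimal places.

F(1.5) = -7.5183109, F(2.7) = 2.8797317
s₂ = 2.7000000 − 2.8797317·(2.7000000 − 1.5000000) / (2.8797317 − (-7.5183109)) = 2.7000000 − (3.4556781)/(10.3980427) = 2.3676607
F(2.3676607) = -1.3276027
s₃ = 2.3676607 − (-1.3276027)·(2.3676607 − 2.7000000) / (-1.3276027 − 2.8797317) = 2.3676607 − (0.4412145)/(-4.2073345) = 2.4725287

2.47253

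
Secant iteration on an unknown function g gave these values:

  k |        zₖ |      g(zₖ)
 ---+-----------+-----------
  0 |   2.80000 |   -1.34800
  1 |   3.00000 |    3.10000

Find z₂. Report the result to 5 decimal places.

2.86061

z₂ = 3.00000 − 3.10000·(3.00000 − 2.80000) / (3.10000 − (-1.34800))
   = 3.00000 − (0.6200000)/(4.4480000) = 2.8606115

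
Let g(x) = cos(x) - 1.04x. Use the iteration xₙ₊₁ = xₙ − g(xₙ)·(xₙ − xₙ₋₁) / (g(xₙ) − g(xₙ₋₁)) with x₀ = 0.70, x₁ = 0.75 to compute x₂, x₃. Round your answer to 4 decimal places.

0.7216, 0.7218

g(0.70) = 0.036842, g(0.75) = -0.048311
x₂ = 0.750000 − (-0.048311)·(0.750000 − 0.700000) / (-0.048311 − 0.036842) = 0.750000 − (-0.002416)/(-0.085153) = 0.721633
g(0.721633) = 0.000230
x₃ = 0.721633 − 0.000230·(0.721633 − 0.750000) / (0.000230 − (-0.048311)) = 0.721633 − (-0.000007)/(0.048541) = 0.721767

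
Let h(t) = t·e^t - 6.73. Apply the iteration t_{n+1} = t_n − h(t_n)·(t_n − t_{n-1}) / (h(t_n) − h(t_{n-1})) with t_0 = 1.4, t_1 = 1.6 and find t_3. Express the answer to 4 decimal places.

1.5002

h(1.4) = -1.052720, h(1.6) = 1.194852
t_2 = 1.600000 − 1.194852·(1.600000 − 1.400000) / (1.194852 − (-1.052720)) = 1.600000 − (0.238970)/(2.247572) = 1.493676
h(1.493676) = -0.078007
t_3 = 1.493676 − (-0.078007)·(1.493676 − 1.600000) / (-0.078007 − 1.194852) = 1.493676 − (0.008294)/(-1.272859) = 1.500192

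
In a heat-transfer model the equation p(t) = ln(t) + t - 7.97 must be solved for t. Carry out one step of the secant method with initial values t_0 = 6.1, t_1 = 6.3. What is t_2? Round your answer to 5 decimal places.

6.15314

p(6.1) = -0.0617112, p(6.3) = 0.1705496
t_2 = 6.3000000 − 0.1705496·(6.3000000 − 6.1000000) / (0.1705496 − (-0.0617112)) = 6.3000000 − (0.0341099)/(0.2322609) = 6.1531396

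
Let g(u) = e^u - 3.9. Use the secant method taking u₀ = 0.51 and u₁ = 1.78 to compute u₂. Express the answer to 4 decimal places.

1.1755

g(0.51) = -2.234709, g(1.78) = 2.029856
u₂ = 1.780000 − 2.029856·(1.780000 − 0.510000) / (2.029856 − (-2.234709)) = 1.780000 − (2.577918)/(4.264565) = 1.175503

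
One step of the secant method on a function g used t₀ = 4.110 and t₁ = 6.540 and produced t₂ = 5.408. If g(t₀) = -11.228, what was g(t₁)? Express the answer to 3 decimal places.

9.792

The secant line through (4.110, -11.228) and (6.540, g(t₁)) crosses zero at t₂ = 5.408.
So (4.110, -11.228), (6.540, g(t₁)), (5.408, 0) are collinear:
g(t₁) = -11.228 · (6.540 − 5.408) / (4.110 − 5.408) = -11.228 · (1.13200)/(-1.29800) = 9.79206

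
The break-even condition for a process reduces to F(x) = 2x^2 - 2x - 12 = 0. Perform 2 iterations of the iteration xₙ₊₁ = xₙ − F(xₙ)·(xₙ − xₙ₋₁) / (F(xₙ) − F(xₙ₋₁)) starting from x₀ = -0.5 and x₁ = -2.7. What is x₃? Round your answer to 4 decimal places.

-1.9679

F(-0.5) = -10.500000, F(-2.7) = 7.980000
x₂ = -2.700000 − 7.980000·(-2.700000 − (-0.500000)) / (7.980000 − (-10.500000)) = -2.700000 − (-17.556000)/(18.480000) = -1.750000
F(-1.750000) = -2.375000
x₃ = -1.750000 − (-2.375000)·(-1.750000 − (-2.700000)) / (-2.375000 − 7.980000) = -1.750000 − (-2.256250)/(-10.355000) = -1.967890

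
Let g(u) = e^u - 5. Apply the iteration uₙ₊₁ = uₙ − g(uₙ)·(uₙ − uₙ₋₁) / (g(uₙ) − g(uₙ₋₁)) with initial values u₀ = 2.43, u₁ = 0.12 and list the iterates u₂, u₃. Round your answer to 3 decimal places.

g(2.43) = 6.35888, g(0.12) = -3.87250
u₂ = 0.12000 − (-3.87250)·(0.12000 − 2.43000) / (-3.87250 − 6.35888) = 0.12000 − (8.94548)/(-10.23139) = 0.99432
g(0.99432) = -2.29712
u₃ = 0.99432 − (-2.29712)·(0.99432 − 0.12000) / (-2.29712 − (-3.87250)) = 0.99432 − (-2.00841)/(1.57538) = 2.26919

0.994, 2.269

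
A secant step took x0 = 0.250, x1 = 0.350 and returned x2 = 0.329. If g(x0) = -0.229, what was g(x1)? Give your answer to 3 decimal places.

0.061

The secant line through (0.250, -0.229) and (0.350, g(x1)) crosses zero at x2 = 0.329.
So (0.250, -0.229), (0.350, g(x1)), (0.329, 0) are collinear:
g(x1) = -0.229 · (0.350 − 0.329) / (0.250 − 0.329) = -0.229 · (0.02100)/(-0.07900) = 0.06087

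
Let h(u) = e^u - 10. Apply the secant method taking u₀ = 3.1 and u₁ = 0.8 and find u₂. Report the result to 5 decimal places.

1.69530

h(3.1) = 12.1979513, h(0.8) = -7.7744591
u₂ = 0.8000000 − (-7.7744591)·(0.8000000 − 3.1000000) / (-7.7744591 − 12.1979513) = 0.8000000 − (17.8812559)/(-19.9724104) = 1.6952978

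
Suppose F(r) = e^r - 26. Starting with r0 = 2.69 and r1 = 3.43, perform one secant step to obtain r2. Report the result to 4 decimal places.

F(2.69) = -11.268324, F(3.43) = 4.876643
r2 = 3.430000 − 4.876643·(3.430000 − 2.690000) / (4.876643 − (-11.268324)) = 3.430000 − (3.608716)/(16.144967) = 3.206480

3.2065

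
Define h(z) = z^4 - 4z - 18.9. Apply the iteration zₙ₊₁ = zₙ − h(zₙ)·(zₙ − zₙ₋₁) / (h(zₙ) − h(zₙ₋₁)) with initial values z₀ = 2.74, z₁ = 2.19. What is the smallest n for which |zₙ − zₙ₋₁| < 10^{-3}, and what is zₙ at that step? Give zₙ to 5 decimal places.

n = 5, zₙ = 2.30259

h(2.74) = 26.5040578, h(2.19) = -4.6574248
z₂ = 2.1900000 − (-4.6574248)·(-0.5500000)/(-31.1614826) = 2.2722035;  |Δ| = 0.0822035
h(2.2722035) = -1.3331863
z₃ = 2.2722035 − (-1.3331863)·(0.0822035)/(3.3242385) = 2.3051713;  |Δ| = 0.0329677
h(2.3051713) = 0.1159398
z₄ = 2.3051713 − 0.1159398·(0.0329677)/(1.4491261) = 2.3025336;  |Δ| = 0.0026376
h(2.3025336) = -0.0025245
z₅ = 2.3025336 − (-0.0025245)·(-0.0026376)/(-0.1184642) = 2.3025898;  |Δ| = 0.0000562
|z₅ − z₄| = 0.0000562 < 10^{-3}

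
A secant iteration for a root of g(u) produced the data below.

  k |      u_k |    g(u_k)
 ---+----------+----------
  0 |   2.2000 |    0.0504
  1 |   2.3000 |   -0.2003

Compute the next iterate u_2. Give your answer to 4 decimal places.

u_2 = 2.3000 − (-0.2003)·(2.3000 − 2.2000) / (-0.2003 − 0.0504)
   = 2.3000 − (-0.020030)/(-0.250700) = 2.220104

2.2201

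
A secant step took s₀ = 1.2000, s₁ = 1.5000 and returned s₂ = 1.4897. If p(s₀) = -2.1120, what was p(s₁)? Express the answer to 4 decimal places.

0.0751

The secant line through (1.2000, -2.1120) and (1.5000, p(s₁)) crosses zero at s₂ = 1.4897.
So (1.2000, -2.1120), (1.5000, p(s₁)), (1.4897, 0) are collinear:
p(s₁) = -2.1120 · (1.5000 − 1.4897) / (1.2000 − 1.4897) = -2.1120 · (0.010300)/(-0.289700) = 0.075090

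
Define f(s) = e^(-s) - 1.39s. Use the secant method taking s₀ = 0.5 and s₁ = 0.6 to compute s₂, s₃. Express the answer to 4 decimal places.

f(0.5) = -0.088469, f(0.6) = -0.285188
s₂ = 0.600000 − (-0.285188)·(0.600000 − 0.500000) / (-0.285188 − (-0.088469)) = 0.600000 − (-0.028519)/(-0.196719) = 0.455028
f(0.455028) = 0.001942
s₃ = 0.455028 − 0.001942·(0.455028 − 0.600000) / (0.001942 − (-0.285188)) = 0.455028 − (-0.000282)/(0.287131) = 0.456008

0.4550, 0.4560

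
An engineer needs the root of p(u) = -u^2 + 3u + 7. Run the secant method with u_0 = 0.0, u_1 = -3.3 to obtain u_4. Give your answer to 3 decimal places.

p(0.0) = 7.00000, p(-3.3) = -13.79000
u_2 = -3.30000 − (-13.79000)·(-3.30000 − 0.00000) / (-13.79000 − 7.00000) = -3.30000 − (45.50700)/(-20.79000) = -1.11111
p(-1.11111) = 2.43210
u_3 = -1.11111 − 2.43210·(-1.11111 − (-3.30000)) / (2.43210 − (-13.79000)) = -1.11111 − (5.32359)/(16.22210) = -1.43928
p(-1.43928) = 0.61063
u_4 = -1.43928 − 0.61063·(-1.43928 − (-1.11111)) / (0.61063 − 2.43210) = -1.43928 − (-0.20039)/(-1.82147) = -1.54930

-1.549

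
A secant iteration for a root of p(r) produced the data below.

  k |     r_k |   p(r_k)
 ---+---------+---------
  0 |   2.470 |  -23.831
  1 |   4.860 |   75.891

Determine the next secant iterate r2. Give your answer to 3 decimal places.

3.041

r2 = 4.860 − 75.891·(4.860 − 2.470) / (75.891 − (-23.831))
   = 4.860 − (181.37949)/(99.72200) = 3.04115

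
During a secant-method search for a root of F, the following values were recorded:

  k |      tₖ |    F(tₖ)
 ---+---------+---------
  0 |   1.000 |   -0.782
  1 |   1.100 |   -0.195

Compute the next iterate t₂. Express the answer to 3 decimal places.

t₂ = 1.100 − (-0.195)·(1.100 − 1.000) / (-0.195 − (-0.782))
   = 1.100 − (-0.01950)/(0.58700) = 1.13322

1.133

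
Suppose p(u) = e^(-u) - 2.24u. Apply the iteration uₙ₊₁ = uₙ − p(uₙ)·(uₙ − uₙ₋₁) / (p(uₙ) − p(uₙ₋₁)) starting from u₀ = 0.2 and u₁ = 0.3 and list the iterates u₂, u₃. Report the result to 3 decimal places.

p(0.2) = 0.37073, p(0.3) = 0.06882
u₂ = 0.30000 − 0.06882·(0.30000 − 0.20000) / (0.06882 − 0.37073) = 0.30000 − (0.00688)/(-0.30191) = 0.32279
p(0.32279) = 0.00106
u₃ = 0.32279 − 0.00106·(0.32279 − 0.30000) / (0.00106 − 0.06882) = 0.32279 − (0.00002)/(-0.06775) = 0.32315

0.323, 0.323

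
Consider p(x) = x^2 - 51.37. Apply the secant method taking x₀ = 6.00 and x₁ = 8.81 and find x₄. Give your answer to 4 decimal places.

p(6.00) = -15.370000, p(8.81) = 26.246100
x₂ = 8.810000 − 26.246100·(8.810000 − 6.000000) / (26.246100 − (-15.370000)) = 8.810000 − (73.751541)/(41.616100) = 7.037812
p(7.037812) = -1.839198
x₃ = 7.037812 − (-1.839198)·(7.037812 − 8.810000) / (-1.839198 − 26.246100) = 7.037812 − (3.259404)/(-28.085298) = 7.153866
p(7.153866) = -0.192201
x₄ = 7.153866 − (-0.192201)·(7.153866 − 7.037812) / (-0.192201 − (-1.839198)) = 7.153866 − (-0.022306)/(1.646998) = 7.167409

7.1674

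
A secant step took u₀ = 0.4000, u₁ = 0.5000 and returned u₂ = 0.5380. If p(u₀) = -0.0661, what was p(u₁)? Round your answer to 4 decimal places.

-0.0182

The secant line through (0.4000, -0.0661) and (0.5000, p(u₁)) crosses zero at u₂ = 0.5380.
So (0.4000, -0.0661), (0.5000, p(u₁)), (0.5380, 0) are collinear:
p(u₁) = -0.0661 · (0.5000 − 0.5380) / (0.4000 − 0.5380) = -0.0661 · (-0.038000)/(-0.138000) = -0.018201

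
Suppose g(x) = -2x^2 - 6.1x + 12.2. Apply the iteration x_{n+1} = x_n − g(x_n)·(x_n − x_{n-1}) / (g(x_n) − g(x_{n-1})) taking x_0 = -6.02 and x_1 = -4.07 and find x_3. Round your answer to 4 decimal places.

g(-6.02) = -23.558800, g(-4.07) = 3.897200
x_2 = -4.070000 − 3.897200·(-4.070000 − (-6.020000)) / (3.897200 − (-23.558800)) = -4.070000 − (7.599540)/(27.456000) = -4.346790
g(-4.346790) = 0.926255
x_3 = -4.346790 − 0.926255·(-4.346790 − (-4.070000)) / (0.926255 − 3.897200) = -4.346790 − (-0.256378)/(-2.970945) = -4.433085

-4.4331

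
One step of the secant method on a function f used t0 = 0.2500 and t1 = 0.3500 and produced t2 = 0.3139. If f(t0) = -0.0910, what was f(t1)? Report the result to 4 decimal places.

0.0514

The secant line through (0.2500, -0.0910) and (0.3500, f(t1)) crosses zero at t2 = 0.3139.
So (0.2500, -0.0910), (0.3500, f(t1)), (0.3139, 0) are collinear:
f(t1) = -0.0910 · (0.3500 − 0.3139) / (0.2500 − 0.3139) = -0.0910 · (0.036100)/(-0.063900) = 0.051410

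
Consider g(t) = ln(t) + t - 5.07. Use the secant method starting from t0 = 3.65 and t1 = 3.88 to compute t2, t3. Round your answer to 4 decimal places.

3.7490, 3.7486

g(3.65) = -0.125273, g(3.88) = 0.165835
t2 = 3.880000 − 0.165835·(3.880000 − 3.650000) / (0.165835 − (-0.125273)) = 3.880000 − (0.038142)/(0.291108) = 3.748976
g(3.748976) = 0.000459
t3 = 3.748976 − 0.000459·(3.748976 − 3.880000) / (0.000459 − 0.165835) = 3.748976 − (-0.000060)/(-0.165376) = 3.748613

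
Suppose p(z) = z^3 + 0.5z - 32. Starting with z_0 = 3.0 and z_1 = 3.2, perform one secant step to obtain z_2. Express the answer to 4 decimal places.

3.1193

p(3.0) = -3.500000, p(3.2) = 2.368000
z_2 = 3.200000 − 2.368000·(3.200000 − 3.000000) / (2.368000 − (-3.500000)) = 3.200000 − (0.473600)/(5.868000) = 3.119291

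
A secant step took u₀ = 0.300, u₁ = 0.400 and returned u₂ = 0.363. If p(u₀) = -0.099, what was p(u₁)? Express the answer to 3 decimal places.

0.058

The secant line through (0.300, -0.099) and (0.400, p(u₁)) crosses zero at u₂ = 0.363.
So (0.300, -0.099), (0.400, p(u₁)), (0.363, 0) are collinear:
p(u₁) = -0.099 · (0.400 − 0.363) / (0.300 − 0.363) = -0.099 · (0.03700)/(-0.06300) = 0.05814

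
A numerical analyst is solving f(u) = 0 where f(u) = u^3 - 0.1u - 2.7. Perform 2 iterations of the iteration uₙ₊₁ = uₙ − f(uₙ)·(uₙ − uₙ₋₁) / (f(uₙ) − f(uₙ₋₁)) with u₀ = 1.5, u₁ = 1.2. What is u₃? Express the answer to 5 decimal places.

1.41882

f(1.5) = 0.5250000, f(1.2) = -1.0920000
u₂ = 1.2000000 − (-1.0920000)·(1.2000000 − 1.5000000) / (-1.0920000 − 0.5250000) = 1.2000000 − (0.3276000)/(-1.6170000) = 1.4025974
f(1.4025974) = -0.0809587
u₃ = 1.4025974 − (-0.0809587)·(1.4025974 − 1.2000000) / (-0.0809587 − (-1.0920000)) = 1.4025974 − (-0.0164020)/(1.0110413) = 1.4188203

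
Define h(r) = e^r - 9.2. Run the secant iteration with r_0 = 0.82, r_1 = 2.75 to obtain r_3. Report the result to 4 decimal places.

h(0.82) = -6.929500, h(2.75) = 6.442632
r_2 = 2.750000 − 6.442632·(2.750000 − 0.820000) / (6.442632 − (-6.929500)) = 2.750000 − (12.434280)/(13.372132) = 1.820135
h(1.820135) = -3.027309
r_3 = 1.820135 − (-3.027309)·(1.820135 − 2.750000) / (-3.027309 − 6.442632) = 1.820135 − (2.814989)/(-9.469941) = 2.117390

2.1174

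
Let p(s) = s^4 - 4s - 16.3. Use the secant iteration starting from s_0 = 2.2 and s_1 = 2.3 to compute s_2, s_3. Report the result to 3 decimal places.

2.240, 2.242

p(2.2) = -1.67440, p(2.3) = 2.48410
s_2 = 2.30000 − 2.48410·(2.30000 − 2.20000) / (2.48410 − (-1.67440)) = 2.30000 − (0.24841)/(4.15850) = 2.24026
p(2.24026) = -0.07285
s_3 = 2.24026 − (-0.07285)·(2.24026 − 2.30000) / (-0.07285 − 2.48410) = 2.24026 − (0.00435)/(-2.55695) = 2.24197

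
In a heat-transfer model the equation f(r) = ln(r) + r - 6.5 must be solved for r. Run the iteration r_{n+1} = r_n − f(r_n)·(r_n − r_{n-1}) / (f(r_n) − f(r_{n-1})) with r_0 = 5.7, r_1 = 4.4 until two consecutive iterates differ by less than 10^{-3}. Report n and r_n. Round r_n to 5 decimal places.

f(5.7) = 0.9404662, f(4.4) = -0.6183955
r_2 = 4.4000000 − (-0.6183955)·(-1.3000000)/(-1.5588616) = 4.9157059;  |Δ| = 0.5157059
f(4.9157059) = 0.0081412
r_3 = 4.9157059 − 0.0081412·(0.5157059)/(0.6265367) = 4.9090048;  |Δ| = 0.0067011
f(4.9090048) = 0.0000760
r_4 = 4.9090048 − 0.0000760·(-0.0067011)/(-0.0080652) = 4.9089416;  |Δ| = 0.0000632
|r_4 − r_3| = 0.0000632 < 10^{-3}

n = 4, r_n = 4.90894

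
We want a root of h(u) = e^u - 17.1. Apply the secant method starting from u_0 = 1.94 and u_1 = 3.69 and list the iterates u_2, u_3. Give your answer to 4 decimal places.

h(1.94) = -10.141249, h(3.69) = 22.944847
u_2 = 3.690000 − 22.944847·(3.690000 − 1.940000) / (22.944847 − (-10.141249)) = 3.690000 − (40.153482)/(33.086096) = 2.476394
h(2.476394) = -5.201717
u_3 = 2.476394 − (-5.201717)·(2.476394 − 3.690000) / (-5.201717 − 22.944847) = 2.476394 − (6.312835)/(-28.146564) = 2.700678

2.4764, 2.7007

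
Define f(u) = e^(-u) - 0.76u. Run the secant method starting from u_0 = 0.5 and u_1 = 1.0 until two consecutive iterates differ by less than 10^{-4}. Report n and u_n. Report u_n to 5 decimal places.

f(0.5) = 0.2265307, f(1.0) = -0.3921206
u_2 = 1.0000000 − (-0.3921206)·(0.5000000)/(-0.6186512) = 0.6830843;  |Δ| = 0.3169157
f(0.6830843) = -0.0140872
u_3 = 0.6830843 − (-0.0140872)·(-0.3169157)/(0.3780333) = 0.6712746;  |Δ| = 0.0118097
f(0.6712746) = 0.0008881
u_4 = 0.6712746 − 0.0008881·(-0.0118097)/(0.0149753) = 0.6719749;  |Δ| = 0.0007004
f(0.6719749) = -0.0000020
u_5 = 0.6719749 − (-0.0000020)·(0.0007004)/(-0.0008901) = 0.6719734;  |Δ| = 0.0000016
|u_5 − u_4| = 0.0000016 < 10^{-4}

n = 5, u_n = 0.67197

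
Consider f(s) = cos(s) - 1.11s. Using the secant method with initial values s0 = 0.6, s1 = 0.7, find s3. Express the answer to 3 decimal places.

0.693

f(0.6) = 0.15934, f(0.7) = -0.01216
s2 = 0.70000 − (-0.01216)·(0.70000 − 0.60000) / (-0.01216 − 0.15934) = 0.70000 − (-0.00122)/(-0.17149) = 0.69291
f(0.69291) = 0.00026
s3 = 0.69291 − 0.00026·(0.69291 − 0.70000) / (0.00026 − (-0.01216)) = 0.69291 − (0.00000)/(0.01242) = 0.69306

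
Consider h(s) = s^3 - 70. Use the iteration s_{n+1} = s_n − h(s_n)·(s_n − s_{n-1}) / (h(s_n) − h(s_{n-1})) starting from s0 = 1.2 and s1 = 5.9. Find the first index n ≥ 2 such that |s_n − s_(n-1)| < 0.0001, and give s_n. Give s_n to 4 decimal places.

n = 8, s_n = 4.1213

h(1.2) = -68.272000, h(5.9) = 135.379000
s2 = 5.900000 − 135.379000·(4.700000)/(203.651000) = 2.775629;  |Δ| = 3.124371
h(2.775629) = -48.616234
s3 = 2.775629 − (-48.616234)·(-3.124371)/(-183.995234) = 3.601167;  |Δ| = 0.825539
h(3.601167) = -23.298596
s4 = 3.601167 − (-23.298596)·(0.825539)/(25.317638) = 4.360871;  |Δ| = 0.759703
h(4.360871) = 12.931512
s5 = 4.360871 − 12.931512·(0.759703)/(36.230108) = 4.089712;  |Δ| = 0.271159
h(4.089712) = -1.596532
s6 = 4.089712 − (-1.596532)·(-0.271159)/(-14.528044) = 4.119510;  |Δ| = 0.029798
h(4.119510) = -0.090406
s7 = 4.119510 − (-0.090406)·(0.029798)/(1.506126) = 4.121299;  |Δ| = 0.001789
h(4.121299) = 0.000697
s8 = 4.121299 − 0.000697·(0.001789)/(0.091103) = 4.121285;  |Δ| = 0.000014
|s8 − s7| = 0.000014 < 0.0001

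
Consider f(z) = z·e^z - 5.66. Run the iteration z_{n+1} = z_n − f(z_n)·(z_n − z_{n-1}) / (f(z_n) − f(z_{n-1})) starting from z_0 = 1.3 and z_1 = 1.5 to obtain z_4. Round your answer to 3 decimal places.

f(1.3) = -0.88991, f(1.5) = 1.06253
z_2 = 1.50000 − 1.06253·(1.50000 − 1.30000) / (1.06253 − (-0.88991)) = 1.50000 − (0.21251)/(1.95245) = 1.39116
f(1.39116) = -0.06823
z_3 = 1.39116 − (-0.06823)·(1.39116 − 1.50000) / (-0.06823 − 1.06253) = 1.39116 − (0.00743)/(-1.13076) = 1.39773
f(1.39773) = -0.00481
z_4 = 1.39773 − (-0.00481)·(1.39773 − 1.39116) / (-0.00481 − (-0.06823)) = 1.39773 − (-0.00003)/(0.06342) = 1.39822

1.398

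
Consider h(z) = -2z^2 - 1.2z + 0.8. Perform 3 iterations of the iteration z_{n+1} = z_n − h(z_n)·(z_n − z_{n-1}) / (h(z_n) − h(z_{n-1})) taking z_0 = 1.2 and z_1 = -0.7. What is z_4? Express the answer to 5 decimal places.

h(1.2) = -3.5200000, h(-0.7) = 0.6600000
z_2 = -0.7000000 − 0.6600000·(-0.7000000 − 1.2000000) / (0.6600000 − (-3.5200000)) = -0.7000000 − (-1.2540000)/(4.1800000) = -0.4000000
h(-0.4000000) = 0.9600000
z_3 = -0.4000000 − 0.9600000·(-0.4000000 − (-0.7000000)) / (0.9600000 − 0.6600000) = -0.4000000 − (0.2880000)/(0.3000000) = -1.3600000
h(-1.3600000) = -1.2672000
z_4 = -1.3600000 − (-1.2672000)·(-1.3600000 − (-0.4000000)) / (-1.2672000 − 0.9600000) = -1.3600000 − (1.2165120)/(-2.2272000) = -0.8137931

-0.81379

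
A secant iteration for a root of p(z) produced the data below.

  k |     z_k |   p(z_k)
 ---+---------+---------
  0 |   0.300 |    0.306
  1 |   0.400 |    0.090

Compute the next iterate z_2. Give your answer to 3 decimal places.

0.442

z_2 = 0.400 − 0.090·(0.400 − 0.300) / (0.090 − 0.306)
   = 0.400 − (0.00900)/(-0.21600) = 0.44167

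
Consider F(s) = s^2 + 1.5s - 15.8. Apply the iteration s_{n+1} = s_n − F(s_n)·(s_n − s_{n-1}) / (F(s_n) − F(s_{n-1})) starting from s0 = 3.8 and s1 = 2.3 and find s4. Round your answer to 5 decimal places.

3.29498

F(3.8) = 4.3400000, F(2.3) = -7.0600000
s2 = 2.3000000 − (-7.0600000)·(2.3000000 − 3.8000000) / (-7.0600000 − 4.3400000) = 2.3000000 − (10.5900000)/(-11.4000000) = 3.2289474
F(3.2289474) = -0.5304778
s3 = 3.2289474 − (-0.5304778)·(3.2289474 − 2.3000000) / (-0.5304778 − (-7.0600000)) = 3.2289474 − (-0.4927860)/(6.5295222) = 3.3044178
F(3.3044178) = 0.0758039
s4 = 3.3044178 − 0.0758039·(3.3044178 − 3.2289474) / (0.0758039 − (-0.5304778)) = 3.3044178 − (0.0057210)/(0.6062817) = 3.2949817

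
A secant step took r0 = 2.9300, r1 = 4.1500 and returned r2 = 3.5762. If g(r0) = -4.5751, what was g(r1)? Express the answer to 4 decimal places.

4.0625

The secant line through (2.9300, -4.5751) and (4.1500, g(r1)) crosses zero at r2 = 3.5762.
So (2.9300, -4.5751), (4.1500, g(r1)), (3.5762, 0) are collinear:
g(r1) = -4.5751 · (4.1500 − 3.5762) / (2.9300 − 3.5762) = -4.5751 · (0.573800)/(-0.646200) = 4.062508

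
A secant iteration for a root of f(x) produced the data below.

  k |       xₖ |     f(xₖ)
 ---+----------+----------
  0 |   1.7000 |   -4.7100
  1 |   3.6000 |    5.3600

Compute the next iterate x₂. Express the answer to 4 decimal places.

x₂ = 3.6000 − 5.3600·(3.6000 − 1.7000) / (5.3600 − (-4.7100))
   = 3.6000 − (10.184000)/(10.070000) = 2.588679

2.5887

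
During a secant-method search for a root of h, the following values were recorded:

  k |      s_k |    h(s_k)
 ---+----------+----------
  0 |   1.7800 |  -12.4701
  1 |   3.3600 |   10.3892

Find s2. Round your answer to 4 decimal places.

s2 = 3.3600 − 10.3892·(3.3600 − 1.7800) / (10.3892 − (-12.4701))
   = 3.3600 − (16.414936)/(22.859300) = 2.641914

2.6419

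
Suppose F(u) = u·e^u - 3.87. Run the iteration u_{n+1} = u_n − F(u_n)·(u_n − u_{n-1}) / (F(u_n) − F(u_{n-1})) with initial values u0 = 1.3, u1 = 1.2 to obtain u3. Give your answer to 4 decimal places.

1.1842

F(1.3) = 0.900086, F(1.2) = 0.114140
u2 = 1.200000 − 0.114140·(1.200000 − 1.300000) / (0.114140 − 0.900086) = 1.200000 − (-0.011414)/(-0.785945) = 1.185477
F(1.185477) = 0.009176
u3 = 1.185477 − 0.009176·(1.185477 − 1.200000) / (0.009176 − 0.114140) = 1.185477 − (-0.000133)/(-0.104964) = 1.184208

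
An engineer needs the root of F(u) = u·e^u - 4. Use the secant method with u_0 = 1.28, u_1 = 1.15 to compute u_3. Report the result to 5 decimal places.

1.20228

F(1.28) = 0.6036988, F(1.15) = -0.3680782
u_2 = 1.1500000 − (-0.3680782)·(1.1500000 − 1.2800000) / (-0.3680782 − 0.6036988) = 1.1500000 − (0.0478502)/(-0.9717770) = 1.1992399
F(1.1992399) = -0.0214089
u_3 = 1.1992399 − (-0.0214089)·(1.1992399 − 1.1500000) / (-0.0214089 − (-0.3680782)) = 1.1992399 − (-0.0010542)/(0.3466692) = 1.2022807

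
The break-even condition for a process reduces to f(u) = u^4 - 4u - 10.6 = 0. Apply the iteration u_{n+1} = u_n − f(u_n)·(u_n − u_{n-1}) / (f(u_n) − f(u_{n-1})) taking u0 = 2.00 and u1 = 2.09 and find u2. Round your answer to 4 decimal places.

f(2.00) = -2.600000, f(2.09) = 0.120298
u2 = 2.090000 − 0.120298·(2.090000 − 2.000000) / (0.120298 − (-2.600000)) = 2.090000 − (0.010827)/(2.720298) = 2.086020

2.0860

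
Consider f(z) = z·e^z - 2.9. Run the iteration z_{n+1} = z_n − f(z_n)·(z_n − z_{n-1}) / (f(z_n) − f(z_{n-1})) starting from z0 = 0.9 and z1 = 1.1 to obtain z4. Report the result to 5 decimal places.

f(0.9) = -0.6863572, f(1.1) = 0.4045826
z2 = 1.1000000 − 0.4045826·(1.1000000 − 0.9000000) / (0.4045826 − (-0.6863572)) = 1.1000000 − (0.0809165)/(1.0909398) = 1.0258286
f(1.0258286) = -0.0385477
z3 = 1.0258286 − (-0.0385477)·(1.0258286 − 1.1000000) / (-0.0385477 − 0.4045826) = 1.0258286 − (0.0028591)/(-0.4431303) = 1.0322807
f(1.0322807) = -0.0019114
z4 = 1.0322807 − (-0.0019114)·(1.0322807 − 1.0258286) / (-0.0019114 − (-0.0385477)) = 1.0322807 − (-0.0000123)/(0.0366363) = 1.0326174

1.03262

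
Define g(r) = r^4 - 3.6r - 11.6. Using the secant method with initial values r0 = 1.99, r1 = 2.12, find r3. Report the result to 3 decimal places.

2.091

g(1.99) = -3.08161, g(2.12) = 0.96763
r2 = 2.12000 − 0.96763·(2.12000 − 1.99000) / (0.96763 − (-3.08161)) = 2.12000 − (0.12579)/(4.04924) = 2.08893
g(2.08893) = -0.07875
r3 = 2.08893 − (-0.07875)·(2.08893 − 2.12000) / (-0.07875 − 0.96763) = 2.08893 − (0.00245)/(-1.04638) = 2.09127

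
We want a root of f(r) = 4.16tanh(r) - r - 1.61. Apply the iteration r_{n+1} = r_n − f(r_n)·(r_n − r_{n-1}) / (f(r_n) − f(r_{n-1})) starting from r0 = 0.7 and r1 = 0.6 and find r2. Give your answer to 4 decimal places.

0.5866

f(0.7) = 0.204170, f(0.6) = 0.024126
r2 = 0.600000 − 0.024126·(0.600000 − 0.700000) / (0.024126 − 0.204170) = 0.600000 − (-0.002413)/(-0.180044) = 0.586600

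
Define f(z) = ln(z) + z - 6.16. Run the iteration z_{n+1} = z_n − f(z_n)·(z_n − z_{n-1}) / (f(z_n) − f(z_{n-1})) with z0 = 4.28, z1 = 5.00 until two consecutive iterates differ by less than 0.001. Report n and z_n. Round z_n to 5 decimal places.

n = 4, z_n = 4.62790

f(4.28) = -0.4260470, f(5.00) = 0.4494379
z2 = 5.0000000 − 0.4494379·(0.7200000)/(0.8754849) = 4.6303816;  |Δ| = 0.3696184
f(4.6303816) = 0.0030209
z3 = 4.6303816 − 0.0030209·(-0.3696184)/(-0.4464170) = 4.6278804;  |Δ| = 0.0025012
f(4.6278804) = -0.0000206
z4 = 4.6278804 − (-0.0000206)·(-0.0025012)/(-0.0030416) = 4.6278974;  |Δ| = 0.0000170
|z4 − z3| = 0.0000170 < 0.001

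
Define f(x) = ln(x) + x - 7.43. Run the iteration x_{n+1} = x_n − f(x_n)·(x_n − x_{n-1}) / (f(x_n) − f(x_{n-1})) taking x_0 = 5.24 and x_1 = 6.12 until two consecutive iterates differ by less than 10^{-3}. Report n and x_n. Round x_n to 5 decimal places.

n = 4, x_n = 5.69110

f(5.24) = -0.5336785, f(6.12) = 0.5015621
x_2 = 6.1200000 − 0.5015621·(0.8800000)/(1.0352406) = 5.6936502;  |Δ| = 0.4263498
f(5.6936502) = 0.0030017
x_3 = 5.6936502 − 0.0030017·(-0.4263498)/(-0.4985604) = 5.6910832;  |Δ| = 0.0025670
f(5.6910832) = -0.0000162
x_4 = 5.6910832 − (-0.0000162)·(-0.0025670)/(-0.0030179) = 5.6910970;  |Δ| = 0.0000138
|x_4 − x_3| = 0.0000138 < 10^{-3}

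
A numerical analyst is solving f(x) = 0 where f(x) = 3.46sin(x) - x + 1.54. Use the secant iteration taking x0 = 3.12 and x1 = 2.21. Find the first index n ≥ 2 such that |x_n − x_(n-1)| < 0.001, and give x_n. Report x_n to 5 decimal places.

n = 5, x_n = 2.77623

f(3.12) = -1.5052952, f(2.21) = 2.1068959
x2 = 2.2100000 − 2.1068959·(-0.9100000)/(3.6121911) = 2.7407790;  |Δ| = 0.5307790
f(2.7407790) = 0.1492009
x3 = 2.7407790 − 0.1492009·(0.5307790)/(-1.9576949) = 2.7812310;  |Δ| = 0.0404520
f(2.7812310) = -0.0211913
x4 = 2.7812310 − (-0.0211913)·(0.0404520)/(-0.1703923) = 2.7762001;  |Δ| = 0.0050309
f(2.7762001) = 0.0001131
x5 = 2.7762001 − 0.0001131·(-0.0050309)/(0.0213044) = 2.7762268;  |Δ| = 0.0000267
|x5 − x4| = 0.0000267 < 0.001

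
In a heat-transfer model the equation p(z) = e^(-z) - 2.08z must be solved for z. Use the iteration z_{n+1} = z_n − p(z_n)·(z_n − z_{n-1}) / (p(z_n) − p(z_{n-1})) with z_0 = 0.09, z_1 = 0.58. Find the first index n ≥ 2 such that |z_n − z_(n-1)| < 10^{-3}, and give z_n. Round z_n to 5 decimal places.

p(0.09) = 0.7267312, p(0.58) = -0.6465016
z_2 = 0.5800000 − (-0.6465016)·(0.4900000)/(-1.3732328) = 0.3493138;  |Δ| = 0.2306862
p(0.3493138) = -0.0214010
z_3 = 0.3493138 − (-0.0214010)·(-0.2306862)/(0.6251006) = 0.3414160;  |Δ| = 0.0078978
p(0.3414160) = 0.0006178
z_4 = 0.3414160 − 0.0006178·(-0.0078978)/(0.0220188) = 0.3416376;  |Δ| = 0.0002216
|z_4 − z_3| = 0.0002216 < 10^{-3}

n = 4, z_n = 0.34164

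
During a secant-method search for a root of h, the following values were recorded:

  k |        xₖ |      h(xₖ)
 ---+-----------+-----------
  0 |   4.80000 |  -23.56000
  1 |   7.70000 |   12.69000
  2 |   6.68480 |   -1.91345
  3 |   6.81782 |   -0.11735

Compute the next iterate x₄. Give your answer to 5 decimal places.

6.82651

x₄ = 6.81782 − (-0.11735)·(6.81782 − 6.68480) / (-0.11735 − (-1.91345))
   = 6.81782 − (-0.0156099)/(1.7961000) = 6.8265110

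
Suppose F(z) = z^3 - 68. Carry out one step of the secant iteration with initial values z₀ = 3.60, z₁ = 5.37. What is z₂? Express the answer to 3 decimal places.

F(3.60) = -21.34400, F(5.37) = 86.85415
z₂ = 5.37000 − 86.85415·(5.37000 − 3.60000) / (86.85415 − (-21.34400)) = 5.37000 − (153.73185)/(108.19815) = 3.94916

3.949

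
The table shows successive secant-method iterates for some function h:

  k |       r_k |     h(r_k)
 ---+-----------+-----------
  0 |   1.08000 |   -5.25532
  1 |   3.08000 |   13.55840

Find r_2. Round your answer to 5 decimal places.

1.63867

r_2 = 3.08000 − 13.55840·(3.08000 − 1.08000) / (13.55840 − (-5.25532))
   = 3.08000 − (27.1168000)/(18.8137200) = 1.6386689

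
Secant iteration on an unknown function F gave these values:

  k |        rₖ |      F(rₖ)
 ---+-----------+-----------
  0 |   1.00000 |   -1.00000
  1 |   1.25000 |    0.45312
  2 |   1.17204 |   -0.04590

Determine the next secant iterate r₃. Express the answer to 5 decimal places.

1.17921

r₃ = 1.17204 − (-0.04590)·(1.17204 − 1.25000) / (-0.04590 − 0.45312)
   = 1.17204 − (0.0035784)/(-0.4990200) = 1.1792108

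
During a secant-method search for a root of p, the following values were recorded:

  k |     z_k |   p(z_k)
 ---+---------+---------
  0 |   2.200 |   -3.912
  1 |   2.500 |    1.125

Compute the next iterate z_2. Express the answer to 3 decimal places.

z_2 = 2.500 − 1.125·(2.500 − 2.200) / (1.125 − (-3.912))
   = 2.500 − (0.33750)/(5.03700) = 2.43300

2.433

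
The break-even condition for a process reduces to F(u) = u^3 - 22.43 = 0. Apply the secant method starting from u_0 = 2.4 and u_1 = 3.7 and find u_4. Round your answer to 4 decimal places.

F(2.4) = -8.606000, F(3.7) = 28.223000
u_2 = 3.700000 − 28.223000·(3.700000 − 2.400000) / (28.223000 − (-8.606000)) = 3.700000 − (36.689900)/(36.829000) = 2.703777
F(2.703777) = -2.664283
u_3 = 2.703777 − (-2.664283)·(2.703777 − 3.700000) / (-2.664283 − 28.223000) = 2.703777 − (2.654220)/(-30.887283) = 2.789709
F(2.789709) = -0.719147
u_4 = 2.789709 − (-0.719147)·(2.789709 − 2.703777) / (-0.719147 − (-2.664283)) = 2.789709 − (-0.061798)/(1.945136) = 2.821480

2.8215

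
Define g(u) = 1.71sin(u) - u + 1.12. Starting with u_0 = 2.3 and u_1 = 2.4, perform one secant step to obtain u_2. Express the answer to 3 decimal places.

g(2.3) = 0.09516, g(2.4) = -0.12496
u_2 = 2.40000 − (-0.12496)·(2.40000 − 2.30000) / (-0.12496 − 0.09516) = 2.40000 − (-0.01250)/(-0.22011) = 2.34323

2.343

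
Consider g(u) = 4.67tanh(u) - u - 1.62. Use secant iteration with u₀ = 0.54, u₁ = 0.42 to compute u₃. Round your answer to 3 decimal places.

0.486

g(0.54) = 0.14225, g(0.42) = -0.18633
u₂ = 0.42000 − (-0.18633)·(0.42000 − 0.54000) / (-0.18633 − 0.14225) = 0.42000 − (0.02236)/(-0.32859) = 0.48805
g(0.48805) = 0.00590
u₃ = 0.48805 − 0.00590·(0.48805 − 0.42000) / (0.00590 − (-0.18633)) = 0.48805 − (0.00040)/(0.19224) = 0.48596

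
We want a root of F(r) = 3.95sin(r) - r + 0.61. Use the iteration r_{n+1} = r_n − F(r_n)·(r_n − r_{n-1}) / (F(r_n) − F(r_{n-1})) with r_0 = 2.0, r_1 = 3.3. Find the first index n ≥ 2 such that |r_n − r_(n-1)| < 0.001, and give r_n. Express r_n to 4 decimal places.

F(2.0) = 2.201725, F(3.3) = -3.313095
r_2 = 3.300000 − (-3.313095)·(1.300000)/(-5.514820) = 2.519009;  |Δ| = 0.780991
F(2.519009) = 0.394378
r_3 = 2.519009 − 0.394378·(-0.780991)/(3.707473) = 2.602086;  |Δ| = 0.083077
F(2.602086) = 0.037079
r_4 = 2.602086 − 0.037079·(0.083077)/(-0.357298) = 2.610708;  |Δ| = 0.008621
F(2.610708) = -0.000835
r_5 = 2.610708 − (-0.000835)·(0.008621)/(-0.037914) = 2.610518;  |Δ| = 0.000190
|r_5 − r_4| = 0.000190 < 0.001

n = 5, r_n = 2.6105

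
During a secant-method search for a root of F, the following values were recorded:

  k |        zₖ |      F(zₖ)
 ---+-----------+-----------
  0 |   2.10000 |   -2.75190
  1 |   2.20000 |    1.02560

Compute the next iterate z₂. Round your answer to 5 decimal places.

z₂ = 2.20000 − 1.02560·(2.20000 − 2.10000) / (1.02560 − (-2.75190))
   = 2.20000 − (0.1025600)/(3.7775000) = 2.1728498

2.17285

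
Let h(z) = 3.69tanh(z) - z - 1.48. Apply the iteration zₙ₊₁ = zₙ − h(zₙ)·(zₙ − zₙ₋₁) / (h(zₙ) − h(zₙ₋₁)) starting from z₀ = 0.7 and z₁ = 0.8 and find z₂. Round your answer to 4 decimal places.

0.6583

h(0.7) = 0.050117, h(0.8) = 0.170296
z₂ = 0.800000 − 0.170296·(0.800000 − 0.700000) / (0.170296 − 0.050117) = 0.800000 − (0.017030)/(0.120179) = 0.658298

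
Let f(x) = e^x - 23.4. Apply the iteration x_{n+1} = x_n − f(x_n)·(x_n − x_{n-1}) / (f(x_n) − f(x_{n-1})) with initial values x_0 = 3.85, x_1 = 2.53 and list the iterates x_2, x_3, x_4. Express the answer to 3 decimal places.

f(3.85) = 23.59306, f(2.53) = -10.84649
x_2 = 2.53000 − (-10.84649)·(2.53000 − 3.85000) / (-10.84649 − 23.59306) = 2.53000 − (14.31737)/(-34.43956) = 2.94572
f(2.94572) = -4.37556
x_3 = 2.94572 − (-4.37556)·(2.94572 − 2.53000) / (-4.37556 − (-10.84649)) = 2.94572 − (-1.81903)/(6.47094) = 3.22683
f(3.22683) = 1.79969
x_4 = 3.22683 − 1.79969·(3.22683 − 2.94572) / (1.79969 − (-4.37556)) = 3.22683 − (0.50591)/(6.17525) = 3.14491

2.946, 3.227, 3.145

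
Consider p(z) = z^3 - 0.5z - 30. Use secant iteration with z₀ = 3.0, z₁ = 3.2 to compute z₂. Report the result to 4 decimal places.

p(3.0) = -4.500000, p(3.2) = 1.168000
z₂ = 3.200000 − 1.168000·(3.200000 − 3.000000) / (1.168000 − (-4.500000)) = 3.200000 − (0.233600)/(5.668000) = 3.158786

3.1588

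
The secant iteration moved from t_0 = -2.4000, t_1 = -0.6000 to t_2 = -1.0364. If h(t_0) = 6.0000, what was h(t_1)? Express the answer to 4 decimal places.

-1.9202

The secant line through (-2.4000, 6.0000) and (-0.6000, h(t_1)) crosses zero at t_2 = -1.0364.
So (-2.4000, 6.0000), (-0.6000, h(t_1)), (-1.0364, 0) are collinear:
h(t_1) = 6.0000 · (-0.6000 − (-1.0364)) / (-2.4000 − (-1.0364)) = 6.0000 · (0.436400)/(-1.363600) = -1.920211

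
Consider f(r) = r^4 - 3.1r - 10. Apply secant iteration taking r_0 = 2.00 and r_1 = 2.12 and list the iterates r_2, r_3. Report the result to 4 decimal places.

f(2.00) = -0.200000, f(2.12) = 3.627631
r_2 = 2.120000 − 3.627631·(2.120000 − 2.000000) / (3.627631 − (-0.200000)) = 2.120000 − (0.435316)/(3.827631) = 2.006270
f(2.006270) = -0.017846
r_3 = 2.006270 − (-0.017846)·(2.006270 − 2.120000) / (-0.017846 − 3.627631) = 2.006270 − (0.002030)/(-3.645477) = 2.006827

2.0063, 2.0068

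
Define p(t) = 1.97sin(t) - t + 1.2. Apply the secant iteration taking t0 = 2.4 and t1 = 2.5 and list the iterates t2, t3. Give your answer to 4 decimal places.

2.4519, 2.4525

p(2.4) = 0.130662, p(2.5) = -0.121010
t2 = 2.500000 − (-0.121010)·(2.500000 − 2.400000) / (-0.121010 − 0.130662) = 2.500000 − (-0.012101)/(-0.251672) = 2.451918
p(2.451918) = 0.001567
t3 = 2.451918 − 0.001567·(2.451918 − 2.500000) / (0.001567 − (-0.121010)) = 2.451918 − (-0.000075)/(0.122577) = 2.452532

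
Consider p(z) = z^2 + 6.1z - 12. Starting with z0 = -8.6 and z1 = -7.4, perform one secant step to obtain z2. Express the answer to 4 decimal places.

p(-8.6) = 9.500000, p(-7.4) = -2.380000
z2 = -7.400000 − (-2.380000)·(-7.400000 − (-8.600000)) / (-2.380000 − 9.500000) = -7.400000 − (-2.856000)/(-11.880000) = -7.640404

-7.6404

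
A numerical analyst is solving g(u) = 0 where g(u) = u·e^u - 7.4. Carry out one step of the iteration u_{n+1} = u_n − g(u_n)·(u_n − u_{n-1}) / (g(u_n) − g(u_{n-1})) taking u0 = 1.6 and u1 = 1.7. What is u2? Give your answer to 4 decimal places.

1.5620

g(1.6) = 0.524852, g(1.7) = 1.905711
u2 = 1.700000 − 1.905711·(1.700000 − 1.600000) / (1.905711 − 0.524852) = 1.700000 − (0.190571)/(1.380859) = 1.561991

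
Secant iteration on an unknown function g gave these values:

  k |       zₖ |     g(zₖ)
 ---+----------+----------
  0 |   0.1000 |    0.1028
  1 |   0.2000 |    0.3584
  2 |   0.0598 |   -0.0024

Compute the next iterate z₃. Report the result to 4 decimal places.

0.0607

z₃ = 0.0598 − (-0.0024)·(0.0598 − 0.2000) / (-0.0024 − 0.3584)
   = 0.0598 − (0.000336)/(-0.360800) = 0.060733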